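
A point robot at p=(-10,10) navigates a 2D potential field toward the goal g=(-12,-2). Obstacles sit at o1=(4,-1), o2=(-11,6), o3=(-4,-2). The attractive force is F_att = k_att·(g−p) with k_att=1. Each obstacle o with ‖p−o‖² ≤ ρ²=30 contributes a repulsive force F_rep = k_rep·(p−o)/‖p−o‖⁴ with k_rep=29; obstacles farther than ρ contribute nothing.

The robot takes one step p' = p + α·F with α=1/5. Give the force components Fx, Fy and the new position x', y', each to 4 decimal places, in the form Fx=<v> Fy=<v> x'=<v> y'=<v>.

F_att = 1·(g−p) = 1·(-2,-12) = (-2.0000,-12.0000)
o1: d²=317 > ρ²=30 → inactive
o2: d²=17 ≤ ρ²=30; F_rep = 29·(1,4)/17² = (0.1003,0.4014)
o3: d²=180 > ρ²=30 → inactive
F = F_att + ΣF_rep = (-1.8997,-11.5986)
p' = p + 1/5·F = (-10.3799,7.6803)

Fx=-1.8997 Fy=-11.5986 x'=-10.3799 y'=7.6803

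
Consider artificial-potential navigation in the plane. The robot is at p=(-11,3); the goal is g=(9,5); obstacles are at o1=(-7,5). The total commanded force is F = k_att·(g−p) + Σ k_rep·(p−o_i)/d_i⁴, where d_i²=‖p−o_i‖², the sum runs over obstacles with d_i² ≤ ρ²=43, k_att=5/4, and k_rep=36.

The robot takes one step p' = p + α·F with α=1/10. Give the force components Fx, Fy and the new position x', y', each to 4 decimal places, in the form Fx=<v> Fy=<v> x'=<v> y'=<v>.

F_att = 5/4·(g−p) = 5/4·(20,2) = (25.0000,2.5000)
o1: d²=20 ≤ ρ²=43; F_rep = 36·(-4,-2)/20² = (-0.3600,-0.1800)
F = F_att + ΣF_rep = (24.6400,2.3200)
p' = p + 1/10·F = (-8.5360,3.2320)

Fx=24.6400 Fy=2.3200 x'=-8.5360 y'=3.2320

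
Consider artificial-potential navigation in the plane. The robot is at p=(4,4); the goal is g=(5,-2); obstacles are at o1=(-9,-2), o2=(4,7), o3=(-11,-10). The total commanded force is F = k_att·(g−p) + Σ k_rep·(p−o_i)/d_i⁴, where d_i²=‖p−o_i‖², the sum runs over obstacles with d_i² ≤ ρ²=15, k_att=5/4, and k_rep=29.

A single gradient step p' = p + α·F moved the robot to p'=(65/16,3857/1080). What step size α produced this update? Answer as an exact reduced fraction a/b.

F_att = 5/4·(g−p) = 5/4·(1,-6) = (1.2500,-7.5000)
o1: d²=205 > ρ²=15 → inactive
o2: d²=9 ≤ ρ²=15; F_rep = 29·(0,-3)/9² = (0.0000,-1.0741)
o3: d²=421 > ρ²=15 → inactive
F = F_att + ΣF_rep = (1.2500,-8.5741)
Δp = p'−p = (0.0625,-0.4287); α = Δx/Fx = (1/16) / (5/4) = 1/20
check: Δy/Fy = (-463/1080) / (-463/54) = 1/20 ✓

α = 1/20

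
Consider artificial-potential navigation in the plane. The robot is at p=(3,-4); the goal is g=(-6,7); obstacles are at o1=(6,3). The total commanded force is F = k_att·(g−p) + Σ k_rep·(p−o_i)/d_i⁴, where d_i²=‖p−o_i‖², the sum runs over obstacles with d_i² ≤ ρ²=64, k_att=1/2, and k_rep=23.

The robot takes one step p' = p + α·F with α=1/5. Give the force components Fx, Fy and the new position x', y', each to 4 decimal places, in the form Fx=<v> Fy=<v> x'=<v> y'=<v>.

Fx=-4.5205 Fy=5.4521 x'=2.0959 y'=-2.9096

F_att = 1/2·(g−p) = 1/2·(-9,11) = (-4.5000,5.5000)
o1: d²=58 ≤ ρ²=64; F_rep = 23·(-3,-7)/58² = (-0.0205,-0.0479)
F = F_att + ΣF_rep = (-4.5205,5.4521)
p' = p + 1/5·F = (2.0959,-2.9096)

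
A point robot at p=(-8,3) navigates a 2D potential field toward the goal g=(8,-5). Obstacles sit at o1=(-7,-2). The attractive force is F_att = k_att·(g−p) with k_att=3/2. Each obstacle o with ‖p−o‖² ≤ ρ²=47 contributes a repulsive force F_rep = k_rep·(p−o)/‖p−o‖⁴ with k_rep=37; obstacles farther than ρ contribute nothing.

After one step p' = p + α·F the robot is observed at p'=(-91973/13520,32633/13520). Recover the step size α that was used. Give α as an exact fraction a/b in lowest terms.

α = 1/20

F_att = 3/2·(g−p) = 3/2·(16,-8) = (24.0000,-12.0000)
o1: d²=26 ≤ ρ²=47; F_rep = 37·(-1,5)/26² = (-0.0547,0.2737)
F = F_att + ΣF_rep = (23.9453,-11.7263)
Δp = p'−p = (1.1973,-0.5863); α = Δx/Fx = (16187/13520) / (16187/676) = 1/20
check: Δy/Fy = (-7927/13520) / (-7927/676) = 1/20 ✓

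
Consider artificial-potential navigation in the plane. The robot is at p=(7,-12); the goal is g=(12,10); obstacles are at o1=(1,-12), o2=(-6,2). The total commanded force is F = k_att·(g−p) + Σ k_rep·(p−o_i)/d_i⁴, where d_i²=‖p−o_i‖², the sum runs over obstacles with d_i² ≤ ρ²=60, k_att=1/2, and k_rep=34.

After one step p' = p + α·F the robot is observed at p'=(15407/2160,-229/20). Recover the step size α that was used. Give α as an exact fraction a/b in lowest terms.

F_att = 1/2·(g−p) = 1/2·(5,22) = (2.5000,11.0000)
o1: d²=36 ≤ ρ²=60; F_rep = 34·(6,0)/36² = (0.1574,0.0000)
o2: d²=365 > ρ²=60 → inactive
F = F_att + ΣF_rep = (2.6574,11.0000)
Δp = p'−p = (0.1329,0.5500); α = Δx/Fx = (287/2160) / (287/108) = 1/20
check: Δy/Fy = (11/20) / (11) = 1/20 ✓

α = 1/20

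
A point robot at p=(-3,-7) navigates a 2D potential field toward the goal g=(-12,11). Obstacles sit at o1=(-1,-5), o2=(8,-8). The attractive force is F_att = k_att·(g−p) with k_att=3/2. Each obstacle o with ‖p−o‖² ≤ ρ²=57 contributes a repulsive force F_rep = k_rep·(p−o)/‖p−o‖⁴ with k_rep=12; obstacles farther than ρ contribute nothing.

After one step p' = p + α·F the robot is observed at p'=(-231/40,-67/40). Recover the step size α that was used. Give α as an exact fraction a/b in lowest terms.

F_att = 3/2·(g−p) = 3/2·(-9,18) = (-13.5000,27.0000)
o1: d²=8 ≤ ρ²=57; F_rep = 12·(-2,-2)/8² = (-0.3750,-0.3750)
o2: d²=122 > ρ²=57 → inactive
F = F_att + ΣF_rep = (-13.8750,26.6250)
Δp = p'−p = (-2.7750,5.3250); α = Δx/Fx = (-111/40) / (-111/8) = 1/5
check: Δy/Fy = (213/40) / (213/8) = 1/5 ✓

α = 1/5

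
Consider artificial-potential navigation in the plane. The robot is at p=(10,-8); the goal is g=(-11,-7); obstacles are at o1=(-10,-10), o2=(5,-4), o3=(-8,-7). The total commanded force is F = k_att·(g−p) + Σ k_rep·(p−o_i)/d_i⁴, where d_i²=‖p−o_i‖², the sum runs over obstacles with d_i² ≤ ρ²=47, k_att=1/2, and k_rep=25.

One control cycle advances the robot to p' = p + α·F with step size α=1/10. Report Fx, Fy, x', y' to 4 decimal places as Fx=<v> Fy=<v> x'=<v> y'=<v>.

Fx=-10.4256 Fy=0.4405 x'=8.9574 y'=-7.9559

F_att = 1/2·(g−p) = 1/2·(-21,1) = (-10.5000,0.5000)
o1: d²=404 > ρ²=47 → inactive
o2: d²=41 ≤ ρ²=47; F_rep = 25·(5,-4)/41² = (0.0744,-0.0595)
o3: d²=325 > ρ²=47 → inactive
F = F_att + ΣF_rep = (-10.4256,0.4405)
p' = p + 1/10·F = (8.9574,-7.9559)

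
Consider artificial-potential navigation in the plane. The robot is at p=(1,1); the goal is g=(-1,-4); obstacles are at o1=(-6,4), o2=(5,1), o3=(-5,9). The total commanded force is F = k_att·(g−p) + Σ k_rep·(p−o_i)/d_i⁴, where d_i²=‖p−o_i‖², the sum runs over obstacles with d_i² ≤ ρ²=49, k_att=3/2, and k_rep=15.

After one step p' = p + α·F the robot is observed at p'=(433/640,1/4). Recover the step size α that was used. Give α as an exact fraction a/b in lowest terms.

α = 1/10

F_att = 3/2·(g−p) = 3/2·(-2,-5) = (-3.0000,-7.5000)
o1: d²=58 > ρ²=49 → inactive
o2: d²=16 ≤ ρ²=49; F_rep = 15·(-4,0)/16² = (-0.2344,0.0000)
o3: d²=100 > ρ²=49 → inactive
F = F_att + ΣF_rep = (-3.2344,-7.5000)
Δp = p'−p = (-0.3234,-0.7500); α = Δx/Fx = (-207/640) / (-207/64) = 1/10
check: Δy/Fy = (-3/4) / (-15/2) = 1/10 ✓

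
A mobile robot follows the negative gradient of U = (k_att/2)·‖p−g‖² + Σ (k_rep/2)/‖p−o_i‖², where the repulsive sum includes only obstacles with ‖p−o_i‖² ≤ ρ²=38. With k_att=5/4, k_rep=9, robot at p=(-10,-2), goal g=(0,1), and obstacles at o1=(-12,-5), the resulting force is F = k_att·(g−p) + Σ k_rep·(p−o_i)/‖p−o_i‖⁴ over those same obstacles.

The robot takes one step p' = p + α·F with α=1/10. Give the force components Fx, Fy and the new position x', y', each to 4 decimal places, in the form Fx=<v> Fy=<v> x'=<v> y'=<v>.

Fx=12.6065 Fy=3.9098 x'=-8.7393 y'=-1.6090

F_att = 5/4·(g−p) = 5/4·(10,3) = (12.5000,3.7500)
o1: d²=13 ≤ ρ²=38; F_rep = 9·(2,3)/13² = (0.1065,0.1598)
F = F_att + ΣF_rep = (12.6065,3.9098)
p' = p + 1/10·F = (-8.7393,-1.6090)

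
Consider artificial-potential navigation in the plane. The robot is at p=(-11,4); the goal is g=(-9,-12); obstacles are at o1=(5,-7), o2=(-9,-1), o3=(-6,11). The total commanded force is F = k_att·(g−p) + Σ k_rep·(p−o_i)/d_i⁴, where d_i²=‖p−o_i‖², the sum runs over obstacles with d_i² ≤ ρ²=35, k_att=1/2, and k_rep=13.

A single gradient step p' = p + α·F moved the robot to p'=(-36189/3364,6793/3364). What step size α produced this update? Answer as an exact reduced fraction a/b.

α = 1/4

F_att = 1/2·(g−p) = 1/2·(2,-16) = (1.0000,-8.0000)
o1: d²=377 > ρ²=35 → inactive
o2: d²=29 ≤ ρ²=35; F_rep = 13·(-2,5)/29² = (-0.0309,0.0773)
o3: d²=74 > ρ²=35 → inactive
F = F_att + ΣF_rep = (0.9691,-7.9227)
Δp = p'−p = (0.2423,-1.9807); α = Δx/Fx = (815/3364) / (815/841) = 1/4
check: Δy/Fy = (-6663/3364) / (-6663/841) = 1/4 ✓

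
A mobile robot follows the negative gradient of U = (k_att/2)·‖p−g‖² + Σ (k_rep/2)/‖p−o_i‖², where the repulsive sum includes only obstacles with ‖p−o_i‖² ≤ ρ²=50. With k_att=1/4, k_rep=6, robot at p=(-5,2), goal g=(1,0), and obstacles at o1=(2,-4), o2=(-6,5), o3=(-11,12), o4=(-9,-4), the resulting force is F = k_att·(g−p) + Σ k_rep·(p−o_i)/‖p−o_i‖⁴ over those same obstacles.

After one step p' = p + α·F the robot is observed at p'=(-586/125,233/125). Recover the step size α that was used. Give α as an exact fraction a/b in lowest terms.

F_att = 1/4·(g−p) = 1/4·(6,-2) = (1.5000,-0.5000)
o1: d²=85 > ρ²=50 → inactive
o2: d²=10 ≤ ρ²=50; F_rep = 6·(1,-3)/10² = (0.0600,-0.1800)
o3: d²=136 > ρ²=50 → inactive
o4: d²=52 > ρ²=50 → inactive
F = F_att + ΣF_rep = (1.5600,-0.6800)
Δp = p'−p = (0.3120,-0.1360); α = Δx/Fx = (39/125) / (39/25) = 1/5
check: Δy/Fy = (-17/125) / (-17/25) = 1/5 ✓

α = 1/5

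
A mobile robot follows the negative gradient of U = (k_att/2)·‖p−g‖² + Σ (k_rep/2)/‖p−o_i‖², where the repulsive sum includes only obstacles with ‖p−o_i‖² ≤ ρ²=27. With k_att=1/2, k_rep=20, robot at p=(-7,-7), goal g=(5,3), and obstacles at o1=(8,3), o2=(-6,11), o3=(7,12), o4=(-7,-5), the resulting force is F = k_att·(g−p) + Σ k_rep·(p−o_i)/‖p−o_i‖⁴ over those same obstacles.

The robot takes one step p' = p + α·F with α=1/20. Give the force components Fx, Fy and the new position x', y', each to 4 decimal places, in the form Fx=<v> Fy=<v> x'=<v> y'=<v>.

Fx=6.0000 Fy=2.5000 x'=-6.7000 y'=-6.8750

F_att = 1/2·(g−p) = 1/2·(12,10) = (6.0000,5.0000)
o1: d²=325 > ρ²=27 → inactive
o2: d²=325 > ρ²=27 → inactive
o3: d²=557 > ρ²=27 → inactive
o4: d²=4 ≤ ρ²=27; F_rep = 20·(0,-2)/4² = (0.0000,-2.5000)
F = F_att + ΣF_rep = (6.0000,2.5000)
p' = p + 1/20·F = (-6.7000,-6.8750)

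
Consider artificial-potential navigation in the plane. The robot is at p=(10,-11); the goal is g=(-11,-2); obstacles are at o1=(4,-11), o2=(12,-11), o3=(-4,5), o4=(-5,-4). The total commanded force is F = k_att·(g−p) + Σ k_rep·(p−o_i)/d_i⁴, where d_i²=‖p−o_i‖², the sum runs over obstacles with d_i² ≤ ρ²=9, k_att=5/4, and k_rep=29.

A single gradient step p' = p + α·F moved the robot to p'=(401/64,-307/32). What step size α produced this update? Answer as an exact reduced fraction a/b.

α = 1/8

F_att = 5/4·(g−p) = 5/4·(-21,9) = (-26.2500,11.2500)
o1: d²=36 > ρ²=9 → inactive
o2: d²=4 ≤ ρ²=9; F_rep = 29·(-2,0)/4² = (-3.6250,0.0000)
o3: d²=452 > ρ²=9 → inactive
o4: d²=274 > ρ²=9 → inactive
F = F_att + ΣF_rep = (-29.8750,11.2500)
Δp = p'−p = (-3.7344,1.4062); α = Δx/Fx = (-239/64) / (-239/8) = 1/8
check: Δy/Fy = (45/32) / (45/4) = 1/8 ✓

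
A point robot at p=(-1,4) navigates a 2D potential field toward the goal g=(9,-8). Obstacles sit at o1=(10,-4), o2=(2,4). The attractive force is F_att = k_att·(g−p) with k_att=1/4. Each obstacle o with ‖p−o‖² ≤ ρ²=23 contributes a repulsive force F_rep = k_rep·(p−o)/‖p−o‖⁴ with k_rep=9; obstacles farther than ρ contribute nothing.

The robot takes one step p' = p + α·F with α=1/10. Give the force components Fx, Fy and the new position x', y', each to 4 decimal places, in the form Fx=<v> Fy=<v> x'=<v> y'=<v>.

Fx=2.1667 Fy=-3.0000 x'=-0.7833 y'=3.7000

F_att = 1/4·(g−p) = 1/4·(10,-12) = (2.5000,-3.0000)
o1: d²=185 > ρ²=23 → inactive
o2: d²=9 ≤ ρ²=23; F_rep = 9·(-3,0)/9² = (-0.3333,0.0000)
F = F_att + ΣF_rep = (2.1667,-3.0000)
p' = p + 1/10·F = (-0.7833,3.7000)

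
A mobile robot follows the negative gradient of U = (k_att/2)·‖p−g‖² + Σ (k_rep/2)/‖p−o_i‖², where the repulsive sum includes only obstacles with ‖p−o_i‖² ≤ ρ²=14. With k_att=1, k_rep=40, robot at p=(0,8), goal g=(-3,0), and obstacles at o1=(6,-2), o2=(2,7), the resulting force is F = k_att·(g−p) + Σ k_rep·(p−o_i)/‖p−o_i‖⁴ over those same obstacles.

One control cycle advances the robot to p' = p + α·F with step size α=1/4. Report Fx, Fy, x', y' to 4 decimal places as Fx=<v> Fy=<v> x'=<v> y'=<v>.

Fx=-6.2000 Fy=-6.4000 x'=-1.5500 y'=6.4000

F_att = 1·(g−p) = 1·(-3,-8) = (-3.0000,-8.0000)
o1: d²=136 > ρ²=14 → inactive
o2: d²=5 ≤ ρ²=14; F_rep = 40·(-2,1)/5² = (-3.2000,1.6000)
F = F_att + ΣF_rep = (-6.2000,-6.4000)
p' = p + 1/4·F = (-1.5500,6.4000)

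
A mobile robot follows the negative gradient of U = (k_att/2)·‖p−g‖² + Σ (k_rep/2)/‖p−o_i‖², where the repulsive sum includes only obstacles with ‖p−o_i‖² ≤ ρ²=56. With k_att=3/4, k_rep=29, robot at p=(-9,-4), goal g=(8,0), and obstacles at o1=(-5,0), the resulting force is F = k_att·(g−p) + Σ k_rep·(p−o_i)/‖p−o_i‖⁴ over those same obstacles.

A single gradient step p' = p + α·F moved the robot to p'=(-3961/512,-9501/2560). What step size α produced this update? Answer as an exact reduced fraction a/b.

F_att = 3/4·(g−p) = 3/4·(17,4) = (12.7500,3.0000)
o1: d²=32 ≤ ρ²=56; F_rep = 29·(-4,-4)/32² = (-0.1133,-0.1133)
F = F_att + ΣF_rep = (12.6367,2.8867)
Δp = p'−p = (1.2637,0.2887); α = Δx/Fx = (647/512) / (3235/256) = 1/10
check: Δy/Fy = (739/2560) / (739/256) = 1/10 ✓

α = 1/10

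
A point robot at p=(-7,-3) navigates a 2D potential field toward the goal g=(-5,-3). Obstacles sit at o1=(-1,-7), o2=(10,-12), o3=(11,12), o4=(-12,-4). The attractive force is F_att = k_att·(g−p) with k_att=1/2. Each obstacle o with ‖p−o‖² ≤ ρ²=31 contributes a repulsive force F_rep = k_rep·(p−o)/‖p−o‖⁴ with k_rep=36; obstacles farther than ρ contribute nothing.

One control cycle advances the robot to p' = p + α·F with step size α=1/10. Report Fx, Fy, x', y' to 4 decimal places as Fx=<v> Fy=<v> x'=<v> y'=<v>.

F_att = 1/2·(g−p) = 1/2·(2,0) = (1.0000,0.0000)
o1: d²=52 > ρ²=31 → inactive
o2: d²=370 > ρ²=31 → inactive
o3: d²=549 > ρ²=31 → inactive
o4: d²=26 ≤ ρ²=31; F_rep = 36·(5,1)/26² = (0.2663,0.0533)
F = F_att + ΣF_rep = (1.2663,0.0533)
p' = p + 1/10·F = (-6.8734,-2.9947)

Fx=1.2663 Fy=0.0533 x'=-6.8734 y'=-2.9947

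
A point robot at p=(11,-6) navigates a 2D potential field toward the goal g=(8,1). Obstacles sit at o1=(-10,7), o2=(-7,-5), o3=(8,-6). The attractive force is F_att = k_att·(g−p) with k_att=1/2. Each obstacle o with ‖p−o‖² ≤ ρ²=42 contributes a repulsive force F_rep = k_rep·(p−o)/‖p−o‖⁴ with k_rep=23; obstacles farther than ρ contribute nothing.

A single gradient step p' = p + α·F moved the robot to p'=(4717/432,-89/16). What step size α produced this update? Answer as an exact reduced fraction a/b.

α = 1/8

F_att = 1/2·(g−p) = 1/2·(-3,7) = (-1.5000,3.5000)
o1: d²=610 > ρ²=42 → inactive
o2: d²=325 > ρ²=42 → inactive
o3: d²=9 ≤ ρ²=42; F_rep = 23·(3,0)/9² = (0.8519,0.0000)
F = F_att + ΣF_rep = (-0.6481,3.5000)
Δp = p'−p = (-0.0810,0.4375); α = Δx/Fx = (-35/432) / (-35/54) = 1/8
check: Δy/Fy = (7/16) / (7/2) = 1/8 ✓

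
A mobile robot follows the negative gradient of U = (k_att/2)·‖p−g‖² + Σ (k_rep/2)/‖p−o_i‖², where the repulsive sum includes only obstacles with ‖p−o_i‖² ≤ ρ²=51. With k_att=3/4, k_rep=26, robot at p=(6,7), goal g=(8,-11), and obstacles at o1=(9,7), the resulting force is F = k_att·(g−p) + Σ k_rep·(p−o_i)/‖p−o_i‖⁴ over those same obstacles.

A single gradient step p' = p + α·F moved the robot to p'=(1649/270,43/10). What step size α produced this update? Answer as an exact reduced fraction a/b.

F_att = 3/4·(g−p) = 3/4·(2,-18) = (1.5000,-13.5000)
o1: d²=9 ≤ ρ²=51; F_rep = 26·(-3,0)/9² = (-0.9630,0.0000)
F = F_att + ΣF_rep = (0.5370,-13.5000)
Δp = p'−p = (0.1074,-2.7000); α = Δx/Fx = (29/270) / (29/54) = 1/5
check: Δy/Fy = (-27/10) / (-27/2) = 1/5 ✓

α = 1/5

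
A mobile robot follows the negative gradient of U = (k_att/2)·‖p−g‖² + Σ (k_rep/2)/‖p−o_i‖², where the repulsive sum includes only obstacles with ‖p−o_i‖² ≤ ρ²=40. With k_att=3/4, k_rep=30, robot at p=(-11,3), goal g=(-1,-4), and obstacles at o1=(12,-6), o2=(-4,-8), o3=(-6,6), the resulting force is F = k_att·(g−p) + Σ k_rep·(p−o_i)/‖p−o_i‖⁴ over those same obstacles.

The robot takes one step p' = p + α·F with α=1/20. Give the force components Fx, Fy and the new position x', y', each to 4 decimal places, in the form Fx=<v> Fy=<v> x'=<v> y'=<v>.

Fx=7.3702 Fy=-5.3279 x'=-10.6315 y'=2.7336

F_att = 3/4·(g−p) = 3/4·(10,-7) = (7.5000,-5.2500)
o1: d²=610 > ρ²=40 → inactive
o2: d²=170 > ρ²=40 → inactive
o3: d²=34 ≤ ρ²=40; F_rep = 30·(-5,-3)/34² = (-0.1298,-0.0779)
F = F_att + ΣF_rep = (7.3702,-5.3279)
p' = p + 1/20·F = (-10.6315,2.7336)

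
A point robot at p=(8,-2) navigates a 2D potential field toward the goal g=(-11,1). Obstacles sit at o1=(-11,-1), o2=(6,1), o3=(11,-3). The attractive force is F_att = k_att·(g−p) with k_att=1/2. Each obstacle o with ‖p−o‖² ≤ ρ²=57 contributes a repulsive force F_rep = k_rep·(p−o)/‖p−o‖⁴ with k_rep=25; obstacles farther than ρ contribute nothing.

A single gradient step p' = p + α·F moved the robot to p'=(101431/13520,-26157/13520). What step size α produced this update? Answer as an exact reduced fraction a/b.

α = 1/20

F_att = 1/2·(g−p) = 1/2·(-19,3) = (-9.5000,1.5000)
o1: d²=362 > ρ²=57 → inactive
o2: d²=13 ≤ ρ²=57; F_rep = 25·(2,-3)/13² = (0.2959,-0.4438)
o3: d²=10 ≤ ρ²=57; F_rep = 25·(-3,1)/10² = (-0.7500,0.2500)
F = F_att + ΣF_rep = (-9.9541,1.3062)
Δp = p'−p = (-0.4977,0.0653); α = Δx/Fx = (-6729/13520) / (-6729/676) = 1/20
check: Δy/Fy = (883/13520) / (883/676) = 1/20 ✓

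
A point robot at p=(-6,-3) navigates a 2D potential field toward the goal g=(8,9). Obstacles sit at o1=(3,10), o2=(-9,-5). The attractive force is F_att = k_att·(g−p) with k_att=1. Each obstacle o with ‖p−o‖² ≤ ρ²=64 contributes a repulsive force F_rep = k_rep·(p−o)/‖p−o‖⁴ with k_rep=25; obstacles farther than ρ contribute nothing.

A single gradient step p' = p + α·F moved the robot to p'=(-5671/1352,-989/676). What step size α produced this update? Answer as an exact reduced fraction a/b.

F_att = 1·(g−p) = 1·(14,12) = (14.0000,12.0000)
o1: d²=250 > ρ²=64 → inactive
o2: d²=13 ≤ ρ²=64; F_rep = 25·(3,2)/13² = (0.4438,0.2959)
F = F_att + ΣF_rep = (14.4438,12.2959)
Δp = p'−p = (1.8055,1.5370); α = Δx/Fx = (2441/1352) / (2441/169) = 1/8
check: Δy/Fy = (1039/676) / (2078/169) = 1/8 ✓

α = 1/8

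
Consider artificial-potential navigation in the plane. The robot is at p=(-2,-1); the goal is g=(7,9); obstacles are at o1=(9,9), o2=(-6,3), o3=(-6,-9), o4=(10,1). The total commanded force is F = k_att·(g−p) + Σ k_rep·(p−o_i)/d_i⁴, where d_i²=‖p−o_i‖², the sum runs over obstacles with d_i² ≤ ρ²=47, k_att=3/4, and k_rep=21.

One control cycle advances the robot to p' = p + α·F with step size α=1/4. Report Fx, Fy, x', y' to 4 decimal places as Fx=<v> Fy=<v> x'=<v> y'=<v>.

F_att = 3/4·(g−p) = 3/4·(9,10) = (6.7500,7.5000)
o1: d²=221 > ρ²=47 → inactive
o2: d²=32 ≤ ρ²=47; F_rep = 21·(4,-4)/32² = (0.0820,-0.0820)
o3: d²=80 > ρ²=47 → inactive
o4: d²=148 > ρ²=47 → inactive
F = F_att + ΣF_rep = (6.8320,7.4180)
p' = p + 1/4·F = (-0.2920,0.8545)

Fx=6.8320 Fy=7.4180 x'=-0.2920 y'=0.8545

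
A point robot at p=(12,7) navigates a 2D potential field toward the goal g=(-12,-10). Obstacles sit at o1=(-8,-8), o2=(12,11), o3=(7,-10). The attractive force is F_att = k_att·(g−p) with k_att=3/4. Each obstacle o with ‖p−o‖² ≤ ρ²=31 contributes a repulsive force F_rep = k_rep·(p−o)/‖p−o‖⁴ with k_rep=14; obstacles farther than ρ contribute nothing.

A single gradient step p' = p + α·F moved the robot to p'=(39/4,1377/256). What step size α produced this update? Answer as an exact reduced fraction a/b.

α = 1/8

F_att = 3/4·(g−p) = 3/4·(-24,-17) = (-18.0000,-12.7500)
o1: d²=625 > ρ²=31 → inactive
o2: d²=16 ≤ ρ²=31; F_rep = 14·(0,-4)/16² = (0.0000,-0.2188)
o3: d²=314 > ρ²=31 → inactive
F = F_att + ΣF_rep = (-18.0000,-12.9688)
Δp = p'−p = (-2.2500,-1.6211); α = Δx/Fx = (-9/4) / (-18) = 1/8
check: Δy/Fy = (-415/256) / (-415/32) = 1/8 ✓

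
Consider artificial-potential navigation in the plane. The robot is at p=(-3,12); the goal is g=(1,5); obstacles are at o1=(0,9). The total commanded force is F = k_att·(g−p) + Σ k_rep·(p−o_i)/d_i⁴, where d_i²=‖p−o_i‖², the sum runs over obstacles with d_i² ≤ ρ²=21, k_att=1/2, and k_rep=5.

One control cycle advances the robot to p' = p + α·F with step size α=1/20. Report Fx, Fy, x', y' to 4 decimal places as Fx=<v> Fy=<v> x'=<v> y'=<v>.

Fx=1.9537 Fy=-3.4537 x'=-2.9023 y'=11.8273

F_att = 1/2·(g−p) = 1/2·(4,-7) = (2.0000,-3.5000)
o1: d²=18 ≤ ρ²=21; F_rep = 5·(-3,3)/18² = (-0.0463,0.0463)
F = F_att + ΣF_rep = (1.9537,-3.4537)
p' = p + 1/20·F = (-2.9023,11.8273)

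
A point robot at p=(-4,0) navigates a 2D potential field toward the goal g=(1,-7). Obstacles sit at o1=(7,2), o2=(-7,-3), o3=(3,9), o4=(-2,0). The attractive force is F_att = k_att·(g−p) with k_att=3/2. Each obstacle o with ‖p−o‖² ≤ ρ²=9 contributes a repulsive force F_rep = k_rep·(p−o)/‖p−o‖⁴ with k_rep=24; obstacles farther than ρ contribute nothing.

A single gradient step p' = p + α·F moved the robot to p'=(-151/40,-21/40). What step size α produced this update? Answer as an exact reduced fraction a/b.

F_att = 3/2·(g−p) = 3/2·(5,-7) = (7.5000,-10.5000)
o1: d²=125 > ρ²=9 → inactive
o2: d²=18 > ρ²=9 → inactive
o3: d²=130 > ρ²=9 → inactive
o4: d²=4 ≤ ρ²=9; F_rep = 24·(-2,0)/4² = (-3.0000,0.0000)
F = F_att + ΣF_rep = (4.5000,-10.5000)
Δp = p'−p = (0.2250,-0.5250); α = Δx/Fx = (9/40) / (9/2) = 1/20
check: Δy/Fy = (-21/40) / (-21/2) = 1/20 ✓

α = 1/20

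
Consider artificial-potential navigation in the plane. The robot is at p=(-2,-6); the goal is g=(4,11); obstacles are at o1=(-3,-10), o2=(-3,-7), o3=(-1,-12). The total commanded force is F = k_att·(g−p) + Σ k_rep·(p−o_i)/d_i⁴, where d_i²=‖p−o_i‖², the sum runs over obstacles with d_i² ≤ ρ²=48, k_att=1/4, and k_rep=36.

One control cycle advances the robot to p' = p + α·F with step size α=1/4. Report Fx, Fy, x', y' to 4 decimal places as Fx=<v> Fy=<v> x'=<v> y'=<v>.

F_att = 1/4·(g−p) = 1/4·(6,17) = (1.5000,4.2500)
o1: d²=17 ≤ ρ²=48; F_rep = 36·(1,4)/17² = (0.1246,0.4983)
o2: d²=2 ≤ ρ²=48; F_rep = 36·(1,1)/2² = (9.0000,9.0000)
o3: d²=37 ≤ ρ²=48; F_rep = 36·(-1,6)/37² = (-0.0263,0.1578)
F = F_att + ΣF_rep = (10.5983,13.9060)
p' = p + 1/4·F = (0.6496,-2.5235)

Fx=10.5983 Fy=13.9060 x'=0.6496 y'=-2.5235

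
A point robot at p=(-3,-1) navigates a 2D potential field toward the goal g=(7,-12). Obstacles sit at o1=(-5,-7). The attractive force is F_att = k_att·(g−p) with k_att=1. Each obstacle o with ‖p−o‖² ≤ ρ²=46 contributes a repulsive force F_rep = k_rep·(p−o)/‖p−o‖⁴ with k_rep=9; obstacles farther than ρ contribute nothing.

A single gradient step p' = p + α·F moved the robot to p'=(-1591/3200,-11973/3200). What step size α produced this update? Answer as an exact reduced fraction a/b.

α = 1/4

F_att = 1·(g−p) = 1·(10,-11) = (10.0000,-11.0000)
o1: d²=40 ≤ ρ²=46; F_rep = 9·(2,6)/40² = (0.0112,0.0338)
F = F_att + ΣF_rep = (10.0113,-10.9663)
Δp = p'−p = (2.5028,-2.7416); α = Δx/Fx = (8009/3200) / (8009/800) = 1/4
check: Δy/Fy = (-8773/3200) / (-8773/800) = 1/4 ✓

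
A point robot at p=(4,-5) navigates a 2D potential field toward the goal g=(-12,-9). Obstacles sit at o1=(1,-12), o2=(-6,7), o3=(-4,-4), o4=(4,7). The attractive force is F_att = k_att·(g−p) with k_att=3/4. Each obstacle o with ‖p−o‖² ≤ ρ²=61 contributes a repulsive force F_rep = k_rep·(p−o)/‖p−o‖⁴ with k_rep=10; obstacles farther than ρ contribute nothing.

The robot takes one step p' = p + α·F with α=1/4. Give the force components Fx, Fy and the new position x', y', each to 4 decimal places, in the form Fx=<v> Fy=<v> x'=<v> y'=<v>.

F_att = 3/4·(g−p) = 3/4·(-16,-4) = (-12.0000,-3.0000)
o1: d²=58 ≤ ρ²=61; F_rep = 10·(3,7)/58² = (0.0089,0.0208)
o2: d²=244 > ρ²=61 → inactive
o3: d²=65 > ρ²=61 → inactive
o4: d²=144 > ρ²=61 → inactive
F = F_att + ΣF_rep = (-11.9911,-2.9792)
p' = p + 1/4·F = (1.0022,-5.7448)

Fx=-11.9911 Fy=-2.9792 x'=1.0022 y'=-5.7448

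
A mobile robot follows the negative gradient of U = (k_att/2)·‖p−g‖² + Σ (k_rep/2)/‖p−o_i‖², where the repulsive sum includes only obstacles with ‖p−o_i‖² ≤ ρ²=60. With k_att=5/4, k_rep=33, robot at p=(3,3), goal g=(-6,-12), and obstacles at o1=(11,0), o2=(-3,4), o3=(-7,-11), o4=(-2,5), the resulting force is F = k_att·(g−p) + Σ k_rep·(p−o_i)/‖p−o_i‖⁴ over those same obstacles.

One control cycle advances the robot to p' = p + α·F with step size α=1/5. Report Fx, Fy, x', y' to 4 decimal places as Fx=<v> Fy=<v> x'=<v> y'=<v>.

Fx=-10.9092 Fy=-18.8526 x'=0.8182 y'=-0.7705

F_att = 5/4·(g−p) = 5/4·(-9,-15) = (-11.2500,-18.7500)
o1: d²=73 > ρ²=60 → inactive
o2: d²=37 ≤ ρ²=60; F_rep = 33·(6,-1)/37² = (0.1446,-0.0241)
o3: d²=296 > ρ²=60 → inactive
o4: d²=29 ≤ ρ²=60; F_rep = 33·(5,-2)/29² = (0.1962,-0.0785)
F = F_att + ΣF_rep = (-10.9092,-18.8526)
p' = p + 1/5·F = (0.8182,-0.7705)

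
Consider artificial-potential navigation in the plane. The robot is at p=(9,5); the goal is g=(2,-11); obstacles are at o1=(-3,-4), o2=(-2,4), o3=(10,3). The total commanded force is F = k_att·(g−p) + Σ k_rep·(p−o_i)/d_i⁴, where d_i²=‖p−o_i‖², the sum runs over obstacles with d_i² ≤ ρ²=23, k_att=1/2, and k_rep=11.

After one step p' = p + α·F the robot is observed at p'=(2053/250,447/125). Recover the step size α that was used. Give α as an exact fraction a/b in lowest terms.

α = 1/5

F_att = 1/2·(g−p) = 1/2·(-7,-16) = (-3.5000,-8.0000)
o1: d²=225 > ρ²=23 → inactive
o2: d²=122 > ρ²=23 → inactive
o3: d²=5 ≤ ρ²=23; F_rep = 11·(-1,2)/5² = (-0.4400,0.8800)
F = F_att + ΣF_rep = (-3.9400,-7.1200)
Δp = p'−p = (-0.7880,-1.4240); α = Δx/Fx = (-197/250) / (-197/50) = 1/5
check: Δy/Fy = (-178/125) / (-178/25) = 1/5 ✓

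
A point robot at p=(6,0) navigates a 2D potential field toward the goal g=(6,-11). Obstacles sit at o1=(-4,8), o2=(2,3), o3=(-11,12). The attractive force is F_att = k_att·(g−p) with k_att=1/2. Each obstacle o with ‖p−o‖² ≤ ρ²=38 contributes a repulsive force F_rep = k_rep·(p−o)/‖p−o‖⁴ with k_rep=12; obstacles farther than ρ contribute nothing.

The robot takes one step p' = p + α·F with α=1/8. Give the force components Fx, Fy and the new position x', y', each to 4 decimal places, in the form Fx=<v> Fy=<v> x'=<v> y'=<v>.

F_att = 1/2·(g−p) = 1/2·(0,-11) = (0.0000,-5.5000)
o1: d²=164 > ρ²=38 → inactive
o2: d²=25 ≤ ρ²=38; F_rep = 12·(4,-3)/25² = (0.0768,-0.0576)
o3: d²=433 > ρ²=38 → inactive
F = F_att + ΣF_rep = (0.0768,-5.5576)
p' = p + 1/8·F = (6.0096,-0.6947)

Fx=0.0768 Fy=-5.5576 x'=6.0096 y'=-0.6947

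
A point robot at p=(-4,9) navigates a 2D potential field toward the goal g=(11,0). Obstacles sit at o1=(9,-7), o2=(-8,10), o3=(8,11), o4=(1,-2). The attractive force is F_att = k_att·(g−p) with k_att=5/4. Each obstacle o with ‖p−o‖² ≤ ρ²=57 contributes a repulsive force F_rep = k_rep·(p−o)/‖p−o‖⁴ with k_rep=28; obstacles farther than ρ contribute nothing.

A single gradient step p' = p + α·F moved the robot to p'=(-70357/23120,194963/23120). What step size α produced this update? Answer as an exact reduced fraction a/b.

F_att = 5/4·(g−p) = 5/4·(15,-9) = (18.7500,-11.2500)
o1: d²=425 > ρ²=57 → inactive
o2: d²=17 ≤ ρ²=57; F_rep = 28·(4,-1)/17² = (0.3875,-0.0969)
o3: d²=148 > ρ²=57 → inactive
o4: d²=146 > ρ²=57 → inactive
F = F_att + ΣF_rep = (19.1375,-11.3469)
Δp = p'−p = (0.9569,-0.5673); α = Δx/Fx = (22123/23120) / (22123/1156) = 1/20
check: Δy/Fy = (-13117/23120) / (-13117/1156) = 1/20 ✓

α = 1/20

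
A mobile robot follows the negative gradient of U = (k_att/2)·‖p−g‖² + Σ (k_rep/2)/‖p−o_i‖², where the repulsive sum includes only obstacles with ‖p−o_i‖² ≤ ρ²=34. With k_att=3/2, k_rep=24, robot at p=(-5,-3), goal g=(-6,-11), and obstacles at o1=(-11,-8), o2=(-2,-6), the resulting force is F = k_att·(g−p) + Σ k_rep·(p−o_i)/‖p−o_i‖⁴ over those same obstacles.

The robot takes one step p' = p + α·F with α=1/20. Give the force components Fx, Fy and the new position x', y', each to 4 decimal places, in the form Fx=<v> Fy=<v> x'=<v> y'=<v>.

Fx=-1.7222 Fy=-11.7778 x'=-5.0861 y'=-3.5889

F_att = 3/2·(g−p) = 3/2·(-1,-8) = (-1.5000,-12.0000)
o1: d²=61 > ρ²=34 → inactive
o2: d²=18 ≤ ρ²=34; F_rep = 24·(-3,3)/18² = (-0.2222,0.2222)
F = F_att + ΣF_rep = (-1.7222,-11.7778)
p' = p + 1/20·F = (-5.0861,-3.5889)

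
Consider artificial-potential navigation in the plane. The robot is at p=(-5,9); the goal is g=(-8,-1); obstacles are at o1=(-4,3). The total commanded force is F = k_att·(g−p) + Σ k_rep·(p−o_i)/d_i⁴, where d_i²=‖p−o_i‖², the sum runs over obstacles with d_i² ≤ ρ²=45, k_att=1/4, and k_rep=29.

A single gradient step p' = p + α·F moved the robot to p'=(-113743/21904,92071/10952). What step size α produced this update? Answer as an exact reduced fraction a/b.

F_att = 1/4·(g−p) = 1/4·(-3,-10) = (-0.7500,-2.5000)
o1: d²=37 ≤ ρ²=45; F_rep = 29·(-1,6)/37² = (-0.0212,0.1271)
F = F_att + ΣF_rep = (-0.7712,-2.3729)
Δp = p'−p = (-0.1928,-0.5932); α = Δx/Fx = (-4223/21904) / (-4223/5476) = 1/4
check: Δy/Fy = (-6497/10952) / (-6497/2738) = 1/4 ✓

α = 1/4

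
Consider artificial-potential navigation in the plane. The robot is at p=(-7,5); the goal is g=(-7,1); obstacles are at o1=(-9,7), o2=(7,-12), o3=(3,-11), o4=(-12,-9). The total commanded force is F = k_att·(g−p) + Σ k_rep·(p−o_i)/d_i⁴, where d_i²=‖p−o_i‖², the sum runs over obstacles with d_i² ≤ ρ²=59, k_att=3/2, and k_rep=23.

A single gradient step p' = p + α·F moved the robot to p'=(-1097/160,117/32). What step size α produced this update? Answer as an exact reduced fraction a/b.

F_att = 3/2·(g−p) = 3/2·(0,-4) = (0.0000,-6.0000)
o1: d²=8 ≤ ρ²=59; F_rep = 23·(2,-2)/8² = (0.7188,-0.7188)
o2: d²=485 > ρ²=59 → inactive
o3: d²=356 > ρ²=59 → inactive
o4: d²=221 > ρ²=59 → inactive
F = F_att + ΣF_rep = (0.7188,-6.7188)
Δp = p'−p = (0.1437,-1.3438); α = Δx/Fx = (23/160) / (23/32) = 1/5
check: Δy/Fy = (-43/32) / (-215/32) = 1/5 ✓

α = 1/5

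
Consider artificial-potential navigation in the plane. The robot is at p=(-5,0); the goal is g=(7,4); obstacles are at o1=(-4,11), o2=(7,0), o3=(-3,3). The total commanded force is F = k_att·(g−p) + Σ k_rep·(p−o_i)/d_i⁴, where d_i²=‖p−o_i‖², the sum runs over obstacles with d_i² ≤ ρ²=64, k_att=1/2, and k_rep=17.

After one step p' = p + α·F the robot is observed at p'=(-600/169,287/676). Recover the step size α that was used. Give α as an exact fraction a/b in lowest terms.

F_att = 1/2·(g−p) = 1/2·(12,4) = (6.0000,2.0000)
o1: d²=122 > ρ²=64 → inactive
o2: d²=144 > ρ²=64 → inactive
o3: d²=13 ≤ ρ²=64; F_rep = 17·(-2,-3)/13² = (-0.2012,-0.3018)
F = F_att + ΣF_rep = (5.7988,1.6982)
Δp = p'−p = (1.4497,0.4246); α = Δx/Fx = (245/169) / (980/169) = 1/4
check: Δy/Fy = (287/676) / (287/169) = 1/4 ✓

α = 1/4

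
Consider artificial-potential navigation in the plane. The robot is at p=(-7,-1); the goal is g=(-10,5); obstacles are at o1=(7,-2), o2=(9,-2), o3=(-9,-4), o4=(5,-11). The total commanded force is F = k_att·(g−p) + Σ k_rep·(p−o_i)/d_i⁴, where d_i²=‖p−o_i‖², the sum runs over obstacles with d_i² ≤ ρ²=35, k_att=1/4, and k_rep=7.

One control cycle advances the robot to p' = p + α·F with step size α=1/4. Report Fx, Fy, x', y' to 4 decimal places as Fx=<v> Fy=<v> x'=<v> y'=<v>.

F_att = 1/4·(g−p) = 1/4·(-3,6) = (-0.7500,1.5000)
o1: d²=197 > ρ²=35 → inactive
o2: d²=257 > ρ²=35 → inactive
o3: d²=13 ≤ ρ²=35; F_rep = 7·(2,3)/13² = (0.0828,0.1243)
o4: d²=244 > ρ²=35 → inactive
F = F_att + ΣF_rep = (-0.6672,1.6243)
p' = p + 1/4·F = (-7.1668,-0.5939)

Fx=-0.6672 Fy=1.6243 x'=-7.1668 y'=-0.5939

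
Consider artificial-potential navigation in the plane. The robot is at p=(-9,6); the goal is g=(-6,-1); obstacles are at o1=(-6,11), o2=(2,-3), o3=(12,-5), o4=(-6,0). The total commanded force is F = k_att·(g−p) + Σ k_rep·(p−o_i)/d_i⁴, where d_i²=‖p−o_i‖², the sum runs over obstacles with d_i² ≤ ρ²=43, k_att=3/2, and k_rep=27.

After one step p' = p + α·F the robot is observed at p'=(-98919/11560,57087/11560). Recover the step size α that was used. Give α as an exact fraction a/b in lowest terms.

F_att = 3/2·(g−p) = 3/2·(3,-7) = (4.5000,-10.5000)
o1: d²=34 ≤ ρ²=43; F_rep = 27·(-3,-5)/34² = (-0.0701,-0.1168)
o2: d²=202 > ρ²=43 → inactive
o3: d²=562 > ρ²=43 → inactive
o4: d²=45 > ρ²=43 → inactive
F = F_att + ΣF_rep = (4.4299,-10.6168)
Δp = p'−p = (0.4430,-1.0617); α = Δx/Fx = (5121/11560) / (5121/1156) = 1/10
check: Δy/Fy = (-12273/11560) / (-12273/1156) = 1/10 ✓

α = 1/10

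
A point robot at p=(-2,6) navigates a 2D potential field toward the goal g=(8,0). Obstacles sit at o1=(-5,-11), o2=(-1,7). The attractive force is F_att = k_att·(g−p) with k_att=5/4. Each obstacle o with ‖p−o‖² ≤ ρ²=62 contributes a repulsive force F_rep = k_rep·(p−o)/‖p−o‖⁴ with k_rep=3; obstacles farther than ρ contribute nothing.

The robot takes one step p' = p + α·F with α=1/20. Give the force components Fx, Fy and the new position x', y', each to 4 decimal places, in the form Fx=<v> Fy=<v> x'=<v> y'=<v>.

F_att = 5/4·(g−p) = 5/4·(10,-6) = (12.5000,-7.5000)
o1: d²=298 > ρ²=62 → inactive
o2: d²=2 ≤ ρ²=62; F_rep = 3·(-1,-1)/2² = (-0.7500,-0.7500)
F = F_att + ΣF_rep = (11.7500,-8.2500)
p' = p + 1/20·F = (-1.4125,5.5875)

Fx=11.7500 Fy=-8.2500 x'=-1.4125 y'=5.5875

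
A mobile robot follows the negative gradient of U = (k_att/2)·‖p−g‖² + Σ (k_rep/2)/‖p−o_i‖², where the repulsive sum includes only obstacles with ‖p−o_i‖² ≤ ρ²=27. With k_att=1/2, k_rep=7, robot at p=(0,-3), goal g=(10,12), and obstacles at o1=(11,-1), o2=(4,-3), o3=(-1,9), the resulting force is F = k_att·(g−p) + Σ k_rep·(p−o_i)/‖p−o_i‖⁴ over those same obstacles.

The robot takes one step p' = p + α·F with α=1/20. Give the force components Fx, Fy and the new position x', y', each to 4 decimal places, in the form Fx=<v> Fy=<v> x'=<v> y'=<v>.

F_att = 1/2·(g−p) = 1/2·(10,15) = (5.0000,7.5000)
o1: d²=125 > ρ²=27 → inactive
o2: d²=16 ≤ ρ²=27; F_rep = 7·(-4,0)/16² = (-0.1094,0.0000)
o3: d²=145 > ρ²=27 → inactive
F = F_att + ΣF_rep = (4.8906,7.5000)
p' = p + 1/20·F = (0.2445,-2.6250)

Fx=4.8906 Fy=7.5000 x'=0.2445 y'=-2.6250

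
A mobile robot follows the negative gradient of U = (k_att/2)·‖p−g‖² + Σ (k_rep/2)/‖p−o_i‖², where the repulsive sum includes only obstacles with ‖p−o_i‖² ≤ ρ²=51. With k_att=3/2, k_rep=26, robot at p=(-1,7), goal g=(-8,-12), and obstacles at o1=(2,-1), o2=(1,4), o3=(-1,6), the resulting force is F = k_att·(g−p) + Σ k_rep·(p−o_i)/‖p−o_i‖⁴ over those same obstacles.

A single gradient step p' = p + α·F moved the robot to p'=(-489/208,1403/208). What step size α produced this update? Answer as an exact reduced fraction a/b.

α = 1/8

F_att = 3/2·(g−p) = 3/2·(-7,-19) = (-10.5000,-28.5000)
o1: d²=73 > ρ²=51 → inactive
o2: d²=13 ≤ ρ²=51; F_rep = 26·(-2,3)/13² = (-0.3077,0.4615)
o3: d²=1 ≤ ρ²=51; F_rep = 26·(0,1)/1² = (0.0000,26.0000)
F = F_att + ΣF_rep = (-10.8077,-2.0385)
Δp = p'−p = (-1.3510,-0.2548); α = Δx/Fx = (-281/208) / (-281/26) = 1/8
check: Δy/Fy = (-53/208) / (-53/26) = 1/8 ✓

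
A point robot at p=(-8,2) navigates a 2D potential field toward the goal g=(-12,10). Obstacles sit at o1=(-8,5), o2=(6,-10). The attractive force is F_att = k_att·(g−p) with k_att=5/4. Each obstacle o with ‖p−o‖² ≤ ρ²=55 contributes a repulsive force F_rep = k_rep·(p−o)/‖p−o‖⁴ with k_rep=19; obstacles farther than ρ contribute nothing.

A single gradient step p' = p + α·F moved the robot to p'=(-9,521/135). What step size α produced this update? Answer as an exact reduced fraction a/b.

F_att = 5/4·(g−p) = 5/4·(-4,8) = (-5.0000,10.0000)
o1: d²=9 ≤ ρ²=55; F_rep = 19·(0,-3)/9² = (0.0000,-0.7037)
o2: d²=340 > ρ²=55 → inactive
F = F_att + ΣF_rep = (-5.0000,9.2963)
Δp = p'−p = (-1.0000,1.8593); α = Δx/Fx = (-1) / (-5) = 1/5
check: Δy/Fy = (251/135) / (251/27) = 1/5 ✓

α = 1/5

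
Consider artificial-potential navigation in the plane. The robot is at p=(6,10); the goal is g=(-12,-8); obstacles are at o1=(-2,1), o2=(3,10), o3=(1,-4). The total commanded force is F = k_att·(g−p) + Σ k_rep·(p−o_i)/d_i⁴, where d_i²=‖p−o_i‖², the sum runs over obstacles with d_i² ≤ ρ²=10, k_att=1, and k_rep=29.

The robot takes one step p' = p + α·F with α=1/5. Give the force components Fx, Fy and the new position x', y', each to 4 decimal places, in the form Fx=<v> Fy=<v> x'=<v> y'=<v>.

Fx=-16.9259 Fy=-18.0000 x'=2.6148 y'=6.4000

F_att = 1·(g−p) = 1·(-18,-18) = (-18.0000,-18.0000)
o1: d²=145 > ρ²=10 → inactive
o2: d²=9 ≤ ρ²=10; F_rep = 29·(3,0)/9² = (1.0741,0.0000)
o3: d²=221 > ρ²=10 → inactive
F = F_att + ΣF_rep = (-16.9259,-18.0000)
p' = p + 1/5·F = (2.6148,6.4000)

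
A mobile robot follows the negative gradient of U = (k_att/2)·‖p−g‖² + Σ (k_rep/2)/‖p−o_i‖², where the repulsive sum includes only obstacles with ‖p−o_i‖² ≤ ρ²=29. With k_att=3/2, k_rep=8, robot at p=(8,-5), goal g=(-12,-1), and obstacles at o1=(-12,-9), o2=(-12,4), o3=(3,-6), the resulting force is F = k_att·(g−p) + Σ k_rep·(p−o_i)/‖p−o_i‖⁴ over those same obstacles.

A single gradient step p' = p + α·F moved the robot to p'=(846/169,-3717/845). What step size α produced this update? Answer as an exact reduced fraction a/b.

F_att = 3/2·(g−p) = 3/2·(-20,4) = (-30.0000,6.0000)
o1: d²=416 > ρ²=29 → inactive
o2: d²=481 > ρ²=29 → inactive
o3: d²=26 ≤ ρ²=29; F_rep = 8·(5,1)/26² = (0.0592,0.0118)
F = F_att + ΣF_rep = (-29.9408,6.0118)
Δp = p'−p = (-2.9941,0.6012); α = Δx/Fx = (-506/169) / (-5060/169) = 1/10
check: Δy/Fy = (508/845) / (1016/169) = 1/10 ✓

α = 1/10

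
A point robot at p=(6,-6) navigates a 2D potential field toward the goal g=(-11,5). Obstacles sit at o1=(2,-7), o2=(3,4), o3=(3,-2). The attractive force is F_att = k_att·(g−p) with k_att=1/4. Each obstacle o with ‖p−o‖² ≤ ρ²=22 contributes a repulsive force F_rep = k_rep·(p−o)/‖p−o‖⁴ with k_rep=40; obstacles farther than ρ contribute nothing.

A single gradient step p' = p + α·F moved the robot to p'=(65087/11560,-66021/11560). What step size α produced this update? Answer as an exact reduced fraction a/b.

F_att = 1/4·(g−p) = 1/4·(-17,11) = (-4.2500,2.7500)
o1: d²=17 ≤ ρ²=22; F_rep = 40·(4,1)/17² = (0.5536,0.1384)
o2: d²=109 > ρ²=22 → inactive
o3: d²=25 > ρ²=22 → inactive
F = F_att + ΣF_rep = (-3.6964,2.8884)
Δp = p'−p = (-0.3696,0.2888); α = Δx/Fx = (-4273/11560) / (-4273/1156) = 1/10
check: Δy/Fy = (3339/11560) / (3339/1156) = 1/10 ✓

α = 1/10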